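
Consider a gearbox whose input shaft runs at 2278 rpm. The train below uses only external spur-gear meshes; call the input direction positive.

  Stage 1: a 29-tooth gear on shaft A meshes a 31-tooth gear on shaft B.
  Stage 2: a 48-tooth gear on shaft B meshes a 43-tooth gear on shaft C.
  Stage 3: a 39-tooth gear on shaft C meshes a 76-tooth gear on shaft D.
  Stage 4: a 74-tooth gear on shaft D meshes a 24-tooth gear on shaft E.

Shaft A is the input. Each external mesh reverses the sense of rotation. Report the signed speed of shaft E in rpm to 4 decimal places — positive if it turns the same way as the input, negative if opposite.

+3763.8673 rpm (same as input, |ω| = 3763.8673 rpm)

Stage 1 [29T→31T]: ω = 2278.0000×29/31 = 2131.0323 rpm, dir flips to −; running = −2131.0323
Stage 2 [48T→43T]: ω = 2131.0323×48/43 = 2378.8267 rpm, dir flips to +; running = +2378.8267
Stage 3 [39T→76T]: ω = 2378.8267×39/76 = 1220.7137 rpm, dir flips to −; running = −1220.7137
Stage 4 [74T→24T]: ω = 1220.7137×74/24 = 3763.8673 rpm, dir flips to +; running = +3763.8673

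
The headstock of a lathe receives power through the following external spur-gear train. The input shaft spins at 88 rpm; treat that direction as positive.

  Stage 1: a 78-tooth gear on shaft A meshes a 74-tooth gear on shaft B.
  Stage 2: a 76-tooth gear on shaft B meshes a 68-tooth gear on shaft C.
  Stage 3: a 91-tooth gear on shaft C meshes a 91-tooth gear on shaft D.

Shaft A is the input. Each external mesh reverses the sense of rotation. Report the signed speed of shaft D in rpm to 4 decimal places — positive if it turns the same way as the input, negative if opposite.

Stage 1 [78T→74T]: ω = 88.0000×78/74 = 92.7568 rpm, dir flips to −; running = −92.7568
Stage 2 [76T→68T]: ω = 92.7568×76/68 = 103.6693 rpm, dir flips to +; running = +103.6693
Stage 3 [91T→91T]: ω = 103.6693×91/91 = 103.6693 rpm, dir flips to −; running = −103.6693

-103.6693 rpm (opposite to input, |ω| = 103.6693 rpm)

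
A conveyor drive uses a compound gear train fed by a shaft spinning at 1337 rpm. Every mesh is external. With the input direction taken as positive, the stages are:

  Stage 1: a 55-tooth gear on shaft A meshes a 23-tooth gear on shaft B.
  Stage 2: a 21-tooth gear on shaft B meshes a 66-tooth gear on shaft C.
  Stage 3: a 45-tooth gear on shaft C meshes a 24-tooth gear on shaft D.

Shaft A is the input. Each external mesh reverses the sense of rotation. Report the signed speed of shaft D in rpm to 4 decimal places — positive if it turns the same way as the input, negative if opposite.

-1907.4049 rpm (opposite to input, |ω| = 1907.4049 rpm)

Stage 1 [55T→23T]: ω = 1337.0000×55/23 = 3197.1739 rpm, dir flips to −; running = −3197.1739
Stage 2 [21T→66T]: ω = 3197.1739×21/66 = 1017.2826 rpm, dir flips to +; running = +1017.2826
Stage 3 [45T→24T]: ω = 1017.2826×45/24 = 1907.4049 rpm, dir flips to −; running = −1907.4049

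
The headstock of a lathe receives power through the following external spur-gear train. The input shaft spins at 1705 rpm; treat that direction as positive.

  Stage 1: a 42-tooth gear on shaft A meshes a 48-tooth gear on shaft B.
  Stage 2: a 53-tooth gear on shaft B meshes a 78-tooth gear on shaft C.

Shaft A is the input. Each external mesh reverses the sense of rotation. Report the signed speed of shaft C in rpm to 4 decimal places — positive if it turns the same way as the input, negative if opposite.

Stage 1 [42T→48T]: ω = 1705.0000×42/48 = 1491.8750 rpm, dir flips to −; running = −1491.8750
Stage 2 [53T→78T]: ω = 1491.8750×53/78 = 1013.7099 rpm, dir flips to +; running = +1013.7099

+1013.7099 rpm (same as input, |ω| = 1013.7099 rpm)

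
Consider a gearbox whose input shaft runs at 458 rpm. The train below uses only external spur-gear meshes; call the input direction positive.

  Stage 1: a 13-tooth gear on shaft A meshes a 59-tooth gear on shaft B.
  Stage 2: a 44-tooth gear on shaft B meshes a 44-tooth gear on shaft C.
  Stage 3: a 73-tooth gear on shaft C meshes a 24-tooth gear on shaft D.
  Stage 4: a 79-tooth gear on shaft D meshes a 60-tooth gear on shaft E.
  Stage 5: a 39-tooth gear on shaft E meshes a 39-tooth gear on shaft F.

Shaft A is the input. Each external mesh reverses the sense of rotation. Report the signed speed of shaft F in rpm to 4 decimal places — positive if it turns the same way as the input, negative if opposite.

-404.1516 rpm (opposite to input, |ω| = 404.1516 rpm)

Stage 1 [13T→59T]: ω = 458.0000×13/59 = 100.9153 rpm, dir flips to −; running = −100.9153
Stage 2 [44T→44T]: ω = 100.9153×44/44 = 100.9153 rpm, dir flips to +; running = +100.9153
Stage 3 [73T→24T]: ω = 100.9153×73/24 = 306.9506 rpm, dir flips to −; running = −306.9506
Stage 4 [79T→60T]: ω = 306.9506×79/60 = 404.1516 rpm, dir flips to +; running = +404.1516
Stage 5 [39T→39T]: ω = 404.1516×39/39 = 404.1516 rpm, dir flips to −; running = −404.1516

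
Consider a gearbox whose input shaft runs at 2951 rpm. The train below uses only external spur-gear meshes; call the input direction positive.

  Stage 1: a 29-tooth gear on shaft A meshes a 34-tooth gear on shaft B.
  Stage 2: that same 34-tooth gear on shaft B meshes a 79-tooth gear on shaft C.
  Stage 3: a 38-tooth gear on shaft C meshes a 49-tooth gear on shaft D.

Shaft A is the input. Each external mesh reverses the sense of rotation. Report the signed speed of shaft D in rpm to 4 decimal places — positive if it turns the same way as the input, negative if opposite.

-840.0935 rpm (opposite to input, |ω| = 840.0935 rpm)

Stage 1 [29T→34T]: ω = 2951.0000×29/34 = 2517.0294 rpm, dir flips to −; running = −2517.0294
Stage 2 [34T→79T]: ω = 2517.0294×34/79 = 1083.2785 rpm, dir flips to +; running = +1083.2785
Stage 3 [38T→49T]: ω = 1083.2785×38/49 = 840.0935 rpm, dir flips to −; running = −840.0935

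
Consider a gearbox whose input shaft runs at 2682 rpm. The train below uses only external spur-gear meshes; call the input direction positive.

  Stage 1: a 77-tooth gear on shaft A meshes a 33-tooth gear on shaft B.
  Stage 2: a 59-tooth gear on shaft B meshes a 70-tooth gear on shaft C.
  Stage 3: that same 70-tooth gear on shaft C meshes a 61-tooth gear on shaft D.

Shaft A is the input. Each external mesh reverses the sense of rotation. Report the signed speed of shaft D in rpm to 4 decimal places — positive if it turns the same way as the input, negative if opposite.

-6052.8197 rpm (opposite to input, |ω| = 6052.8197 rpm)

Stage 1 [77T→33T]: ω = 2682.0000×77/33 = 6258.0000 rpm, dir flips to −; running = −6258.0000
Stage 2 [59T→70T]: ω = 6258.0000×59/70 = 5274.6000 rpm, dir flips to +; running = +5274.6000
Stage 3 [70T→61T]: ω = 5274.6000×70/61 = 6052.8197 rpm, dir flips to −; running = −6052.8197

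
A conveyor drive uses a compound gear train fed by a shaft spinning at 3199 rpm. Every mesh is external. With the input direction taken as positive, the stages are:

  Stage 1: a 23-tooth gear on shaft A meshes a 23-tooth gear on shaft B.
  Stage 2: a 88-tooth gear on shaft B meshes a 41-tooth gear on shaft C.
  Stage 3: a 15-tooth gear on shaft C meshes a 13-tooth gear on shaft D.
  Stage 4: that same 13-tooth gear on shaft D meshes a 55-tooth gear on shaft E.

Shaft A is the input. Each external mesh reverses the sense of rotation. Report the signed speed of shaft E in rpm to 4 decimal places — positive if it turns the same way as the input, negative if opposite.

Stage 1 [23T→23T]: ω = 3199.0000×23/23 = 3199.0000 rpm, dir flips to −; running = −3199.0000
Stage 2 [88T→41T]: ω = 3199.0000×88/41 = 6866.1463 rpm, dir flips to +; running = +6866.1463
Stage 3 [15T→13T]: ω = 6866.1463×15/13 = 7922.4765 rpm, dir flips to −; running = −7922.4765
Stage 4 [13T→55T]: ω = 7922.4765×13/55 = 1872.5854 rpm, dir flips to +; running = +1872.5854

+1872.5854 rpm (same as input, |ω| = 1872.5854 rpm)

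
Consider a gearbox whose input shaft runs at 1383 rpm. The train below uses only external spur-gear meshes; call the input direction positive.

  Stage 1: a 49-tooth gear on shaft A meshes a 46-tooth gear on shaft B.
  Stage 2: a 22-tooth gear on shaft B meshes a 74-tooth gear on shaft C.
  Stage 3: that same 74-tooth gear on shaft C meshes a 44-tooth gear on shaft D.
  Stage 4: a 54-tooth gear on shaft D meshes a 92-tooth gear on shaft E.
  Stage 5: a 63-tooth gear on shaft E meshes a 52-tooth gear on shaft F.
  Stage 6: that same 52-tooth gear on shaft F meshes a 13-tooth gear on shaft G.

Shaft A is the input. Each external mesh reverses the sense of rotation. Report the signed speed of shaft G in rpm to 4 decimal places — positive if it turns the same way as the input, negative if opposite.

Stage 1 [49T→46T]: ω = 1383.0000×49/46 = 1473.1957 rpm, dir flips to −; running = −1473.1957
Stage 2 [22T→74T]: ω = 1473.1957×22/74 = 437.9771 rpm, dir flips to +; running = +437.9771
Stage 3 [74T→44T]: ω = 437.9771×74/44 = 736.5978 rpm, dir flips to −; running = −736.5978
Stage 4 [54T→92T]: ω = 736.5978×54/92 = 432.3509 rpm, dir flips to +; running = +432.3509
Stage 5 [63T→52T]: ω = 432.3509×63/52 = 523.8097 rpm, dir flips to −; running = −523.8097
Stage 6 [52T→13T]: ω = 523.8097×52/13 = 2095.2390 rpm, dir flips to +; running = +2095.2390

+2095.2390 rpm (same as input, |ω| = 2095.2390 rpm)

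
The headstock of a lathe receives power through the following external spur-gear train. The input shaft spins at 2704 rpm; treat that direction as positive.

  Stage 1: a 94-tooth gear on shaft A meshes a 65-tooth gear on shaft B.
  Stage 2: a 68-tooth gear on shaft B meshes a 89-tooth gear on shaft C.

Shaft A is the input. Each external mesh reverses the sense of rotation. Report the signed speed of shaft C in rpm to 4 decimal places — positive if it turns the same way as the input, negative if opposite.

+2987.7213 rpm (same as input, |ω| = 2987.7213 rpm)

Stage 1 [94T→65T]: ω = 2704.0000×94/65 = 3910.4000 rpm, dir flips to −; running = −3910.4000
Stage 2 [68T→89T]: ω = 3910.4000×68/89 = 2987.7213 rpm, dir flips to +; running = +2987.7213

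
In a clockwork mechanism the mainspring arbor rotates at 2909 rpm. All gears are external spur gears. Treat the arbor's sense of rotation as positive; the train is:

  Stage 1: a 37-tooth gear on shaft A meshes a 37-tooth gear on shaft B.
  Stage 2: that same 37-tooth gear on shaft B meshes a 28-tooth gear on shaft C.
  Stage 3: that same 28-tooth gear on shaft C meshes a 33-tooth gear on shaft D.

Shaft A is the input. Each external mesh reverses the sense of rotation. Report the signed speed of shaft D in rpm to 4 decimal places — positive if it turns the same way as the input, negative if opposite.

Stage 1 [37T→37T]: ω = 2909.0000×37/37 = 2909.0000 rpm, dir flips to −; running = −2909.0000
Stage 2 [37T→28T]: ω = 2909.0000×37/28 = 3844.0357 rpm, dir flips to +; running = +3844.0357
Stage 3 [28T→33T]: ω = 3844.0357×28/33 = 3261.6061 rpm, dir flips to −; running = −3261.6061

-3261.6061 rpm (opposite to input, |ω| = 3261.6061 rpm)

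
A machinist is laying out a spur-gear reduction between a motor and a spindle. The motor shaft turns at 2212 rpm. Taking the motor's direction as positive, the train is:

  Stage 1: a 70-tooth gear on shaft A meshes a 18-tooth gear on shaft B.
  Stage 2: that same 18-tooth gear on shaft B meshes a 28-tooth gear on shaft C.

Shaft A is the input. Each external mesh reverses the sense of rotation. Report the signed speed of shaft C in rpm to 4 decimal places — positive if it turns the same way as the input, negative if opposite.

+5530.0000 rpm (same as input, |ω| = 5530.0000 rpm)

Stage 1 [70T→18T]: ω = 2212.0000×70/18 = 8602.2222 rpm, dir flips to −; running = −8602.2222
Stage 2 [18T→28T]: ω = 8602.2222×18/28 = 5530.0000 rpm, dir flips to +; running = +5530.0000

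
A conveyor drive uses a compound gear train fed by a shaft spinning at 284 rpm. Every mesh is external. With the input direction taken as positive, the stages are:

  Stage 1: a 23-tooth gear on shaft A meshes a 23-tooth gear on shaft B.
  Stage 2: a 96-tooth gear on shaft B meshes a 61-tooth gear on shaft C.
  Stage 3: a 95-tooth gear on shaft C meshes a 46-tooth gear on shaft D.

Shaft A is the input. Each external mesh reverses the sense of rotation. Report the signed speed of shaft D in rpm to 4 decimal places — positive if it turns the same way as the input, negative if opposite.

-923.0506 rpm (opposite to input, |ω| = 923.0506 rpm)

Stage 1 [23T→23T]: ω = 284.0000×23/23 = 284.0000 rpm, dir flips to −; running = −284.0000
Stage 2 [96T→61T]: ω = 284.0000×96/61 = 446.9508 rpm, dir flips to +; running = +446.9508
Stage 3 [95T→46T]: ω = 446.9508×95/46 = 923.0506 rpm, dir flips to −; running = −923.0506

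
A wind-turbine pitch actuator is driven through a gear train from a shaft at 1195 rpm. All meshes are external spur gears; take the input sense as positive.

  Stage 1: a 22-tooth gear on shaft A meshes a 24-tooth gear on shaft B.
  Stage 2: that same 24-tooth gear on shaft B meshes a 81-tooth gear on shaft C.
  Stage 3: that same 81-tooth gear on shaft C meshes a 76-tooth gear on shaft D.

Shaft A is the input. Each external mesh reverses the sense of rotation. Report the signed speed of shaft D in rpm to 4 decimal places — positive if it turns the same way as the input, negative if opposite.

Stage 1 [22T→24T]: ω = 1195.0000×22/24 = 1095.4167 rpm, dir flips to −; running = −1095.4167
Stage 2 [24T→81T]: ω = 1095.4167×24/81 = 324.5679 rpm, dir flips to +; running = +324.5679
Stage 3 [81T→76T]: ω = 324.5679×81/76 = 345.9211 rpm, dir flips to −; running = −345.9211

-345.9211 rpm (opposite to input, |ω| = 345.9211 rpm)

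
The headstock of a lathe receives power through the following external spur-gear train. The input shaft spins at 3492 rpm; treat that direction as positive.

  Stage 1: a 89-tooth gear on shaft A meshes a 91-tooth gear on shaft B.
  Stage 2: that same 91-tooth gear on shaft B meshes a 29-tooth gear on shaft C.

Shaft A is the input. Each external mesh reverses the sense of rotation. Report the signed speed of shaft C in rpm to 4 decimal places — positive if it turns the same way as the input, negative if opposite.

Stage 1 [89T→91T]: ω = 3492.0000×89/91 = 3415.2527 rpm, dir flips to −; running = −3415.2527
Stage 2 [91T→29T]: ω = 3415.2527×91/29 = 10716.8276 rpm, dir flips to +; running = +10716.8276

+10716.8276 rpm (same as input, |ω| = 10716.8276 rpm)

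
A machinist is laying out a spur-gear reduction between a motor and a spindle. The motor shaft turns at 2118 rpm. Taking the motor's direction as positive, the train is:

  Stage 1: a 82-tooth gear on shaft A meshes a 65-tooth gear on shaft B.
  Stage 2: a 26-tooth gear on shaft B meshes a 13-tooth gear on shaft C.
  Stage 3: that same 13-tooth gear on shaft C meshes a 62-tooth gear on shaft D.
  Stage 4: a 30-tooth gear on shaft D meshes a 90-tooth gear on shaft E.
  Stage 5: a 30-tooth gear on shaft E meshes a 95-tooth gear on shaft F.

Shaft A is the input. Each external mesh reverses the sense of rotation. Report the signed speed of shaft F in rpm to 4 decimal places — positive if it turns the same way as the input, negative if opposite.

-117.9463 rpm (opposite to input, |ω| = 117.9463 rpm)

Stage 1 [82T→65T]: ω = 2118.0000×82/65 = 2671.9385 rpm, dir flips to −; running = −2671.9385
Stage 2 [26T→13T]: ω = 2671.9385×26/13 = 5343.8769 rpm, dir flips to +; running = +5343.8769
Stage 3 [13T→62T]: ω = 5343.8769×13/62 = 1120.4903 rpm, dir flips to −; running = −1120.4903
Stage 4 [30T→90T]: ω = 1120.4903×30/90 = 373.4968 rpm, dir flips to +; running = +373.4968
Stage 5 [30T→95T]: ω = 373.4968×30/95 = 117.9463 rpm, dir flips to −; running = −117.9463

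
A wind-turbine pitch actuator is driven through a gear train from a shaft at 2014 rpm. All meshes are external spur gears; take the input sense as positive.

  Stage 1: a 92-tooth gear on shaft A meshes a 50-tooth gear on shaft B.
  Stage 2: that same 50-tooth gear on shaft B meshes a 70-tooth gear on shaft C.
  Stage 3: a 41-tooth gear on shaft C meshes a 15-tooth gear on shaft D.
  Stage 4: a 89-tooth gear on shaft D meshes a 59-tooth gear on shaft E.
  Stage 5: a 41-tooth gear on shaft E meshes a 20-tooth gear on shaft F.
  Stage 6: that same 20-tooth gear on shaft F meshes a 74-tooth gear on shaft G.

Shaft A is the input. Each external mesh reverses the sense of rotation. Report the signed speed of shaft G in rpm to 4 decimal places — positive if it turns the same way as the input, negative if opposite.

Stage 1 [92T→50T]: ω = 2014.0000×92/50 = 3705.7600 rpm, dir flips to −; running = −3705.7600
Stage 2 [50T→70T]: ω = 3705.7600×50/70 = 2646.9714 rpm, dir flips to +; running = +2646.9714
Stage 3 [41T→15T]: ω = 2646.9714×41/15 = 7235.0552 rpm, dir flips to −; running = −7235.0552
Stage 4 [89T→59T]: ω = 7235.0552×89/59 = 10913.8969 rpm, dir flips to +; running = +10913.8969
Stage 5 [41T→20T]: ω = 10913.8969×41/20 = 22373.4886 rpm, dir flips to −; running = −22373.4886
Stage 6 [20T→74T]: ω = 22373.4886×20/74 = 6046.8888 rpm, dir flips to +; running = +6046.8888

+6046.8888 rpm (same as input, |ω| = 6046.8888 rpm)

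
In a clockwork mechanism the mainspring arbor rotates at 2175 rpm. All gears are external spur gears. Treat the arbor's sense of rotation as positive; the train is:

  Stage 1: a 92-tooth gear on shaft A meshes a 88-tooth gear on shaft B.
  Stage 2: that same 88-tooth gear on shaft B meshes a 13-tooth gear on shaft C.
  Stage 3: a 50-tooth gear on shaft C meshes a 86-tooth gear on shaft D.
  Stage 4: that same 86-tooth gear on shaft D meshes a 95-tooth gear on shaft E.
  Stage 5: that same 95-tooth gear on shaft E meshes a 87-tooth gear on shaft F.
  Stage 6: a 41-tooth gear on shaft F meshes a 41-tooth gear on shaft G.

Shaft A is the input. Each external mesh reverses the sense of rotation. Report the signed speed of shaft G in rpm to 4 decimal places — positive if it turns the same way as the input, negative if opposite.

Stage 1 [92T→88T]: ω = 2175.0000×92/88 = 2273.8636 rpm, dir flips to −; running = −2273.8636
Stage 2 [88T→13T]: ω = 2273.8636×88/13 = 15392.3077 rpm, dir flips to +; running = +15392.3077
Stage 3 [50T→86T]: ω = 15392.3077×50/86 = 8949.0161 rpm, dir flips to −; running = −8949.0161
Stage 4 [86T→95T]: ω = 8949.0161×86/95 = 8101.2146 rpm, dir flips to +; running = +8101.2146
Stage 5 [95T→87T]: ω = 8101.2146×95/87 = 8846.1538 rpm, dir flips to −; running = −8846.1538
Stage 6 [41T→41T]: ω = 8846.1538×41/41 = 8846.1538 rpm, dir flips to +; running = +8846.1538

+8846.1538 rpm (same as input, |ω| = 8846.1538 rpm)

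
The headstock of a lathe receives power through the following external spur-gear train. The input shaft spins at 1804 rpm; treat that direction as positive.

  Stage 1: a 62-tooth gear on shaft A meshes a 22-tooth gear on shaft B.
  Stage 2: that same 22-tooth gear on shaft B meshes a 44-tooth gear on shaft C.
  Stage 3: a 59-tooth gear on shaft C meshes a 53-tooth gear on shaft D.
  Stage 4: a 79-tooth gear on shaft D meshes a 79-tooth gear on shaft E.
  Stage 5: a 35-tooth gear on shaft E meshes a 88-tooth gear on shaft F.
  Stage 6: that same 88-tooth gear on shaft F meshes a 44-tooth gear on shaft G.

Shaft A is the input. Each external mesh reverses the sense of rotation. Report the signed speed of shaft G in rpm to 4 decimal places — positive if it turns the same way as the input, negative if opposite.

+2250.9563 rpm (same as input, |ω| = 2250.9563 rpm)

Stage 1 [62T→22T]: ω = 1804.0000×62/22 = 5084.0000 rpm, dir flips to −; running = −5084.0000
Stage 2 [22T→44T]: ω = 5084.0000×22/44 = 2542.0000 rpm, dir flips to +; running = +2542.0000
Stage 3 [59T→53T]: ω = 2542.0000×59/53 = 2829.7736 rpm, dir flips to −; running = −2829.7736
Stage 4 [79T→79T]: ω = 2829.7736×79/79 = 2829.7736 rpm, dir flips to +; running = +2829.7736
Stage 5 [35T→88T]: ω = 2829.7736×35/88 = 1125.4781 rpm, dir flips to −; running = −1125.4781
Stage 6 [88T→44T]: ω = 1125.4781×88/44 = 2250.9563 rpm, dir flips to +; running = +2250.9563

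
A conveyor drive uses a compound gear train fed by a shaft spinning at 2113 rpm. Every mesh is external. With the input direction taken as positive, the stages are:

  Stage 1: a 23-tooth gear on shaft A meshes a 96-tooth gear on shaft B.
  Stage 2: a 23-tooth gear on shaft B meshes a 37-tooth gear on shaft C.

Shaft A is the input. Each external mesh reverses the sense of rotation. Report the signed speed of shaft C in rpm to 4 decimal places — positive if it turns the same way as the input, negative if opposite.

Stage 1 [23T→96T]: ω = 2113.0000×23/96 = 506.2396 rpm, dir flips to −; running = −506.2396
Stage 2 [23T→37T]: ω = 506.2396×23/37 = 314.6895 rpm, dir flips to +; running = +314.6895

+314.6895 rpm (same as input, |ω| = 314.6895 rpm)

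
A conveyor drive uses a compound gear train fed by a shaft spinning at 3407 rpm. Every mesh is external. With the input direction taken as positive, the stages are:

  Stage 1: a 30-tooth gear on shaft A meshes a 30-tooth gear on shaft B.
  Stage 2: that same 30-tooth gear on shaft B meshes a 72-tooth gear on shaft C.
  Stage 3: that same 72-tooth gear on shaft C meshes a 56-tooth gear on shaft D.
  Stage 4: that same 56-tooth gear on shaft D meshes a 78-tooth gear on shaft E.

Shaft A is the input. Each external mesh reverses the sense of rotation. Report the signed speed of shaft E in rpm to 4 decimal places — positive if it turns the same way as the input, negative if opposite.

+1310.3846 rpm (same as input, |ω| = 1310.3846 rpm)

Stage 1 [30T→30T]: ω = 3407.0000×30/30 = 3407.0000 rpm, dir flips to −; running = −3407.0000
Stage 2 [30T→72T]: ω = 3407.0000×30/72 = 1419.5833 rpm, dir flips to +; running = +1419.5833
Stage 3 [72T→56T]: ω = 1419.5833×72/56 = 1825.1786 rpm, dir flips to −; running = −1825.1786
Stage 4 [56T→78T]: ω = 1825.1786×56/78 = 1310.3846 rpm, dir flips to +; running = +1310.3846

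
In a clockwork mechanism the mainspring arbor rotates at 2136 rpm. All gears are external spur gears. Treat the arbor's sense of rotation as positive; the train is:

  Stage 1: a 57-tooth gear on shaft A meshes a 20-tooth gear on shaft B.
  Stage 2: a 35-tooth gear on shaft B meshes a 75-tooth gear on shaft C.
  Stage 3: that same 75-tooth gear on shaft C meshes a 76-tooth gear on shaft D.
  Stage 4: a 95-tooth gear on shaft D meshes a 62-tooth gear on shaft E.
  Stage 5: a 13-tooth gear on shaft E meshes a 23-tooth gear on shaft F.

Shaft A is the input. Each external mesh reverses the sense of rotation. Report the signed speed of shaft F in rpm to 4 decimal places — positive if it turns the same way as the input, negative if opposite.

Stage 1 [57T→20T]: ω = 2136.0000×57/20 = 6087.6000 rpm, dir flips to −; running = −6087.6000
Stage 2 [35T→75T]: ω = 6087.6000×35/75 = 2840.8800 rpm, dir flips to +; running = +2840.8800
Stage 3 [75T→76T]: ω = 2840.8800×75/76 = 2803.5000 rpm, dir flips to −; running = −2803.5000
Stage 4 [95T→62T]: ω = 2803.5000×95/62 = 4295.6855 rpm, dir flips to +; running = +4295.6855
Stage 5 [13T→23T]: ω = 4295.6855×13/23 = 2427.9961 rpm, dir flips to −; running = −2427.9961

-2427.9961 rpm (opposite to input, |ω| = 2427.9961 rpm)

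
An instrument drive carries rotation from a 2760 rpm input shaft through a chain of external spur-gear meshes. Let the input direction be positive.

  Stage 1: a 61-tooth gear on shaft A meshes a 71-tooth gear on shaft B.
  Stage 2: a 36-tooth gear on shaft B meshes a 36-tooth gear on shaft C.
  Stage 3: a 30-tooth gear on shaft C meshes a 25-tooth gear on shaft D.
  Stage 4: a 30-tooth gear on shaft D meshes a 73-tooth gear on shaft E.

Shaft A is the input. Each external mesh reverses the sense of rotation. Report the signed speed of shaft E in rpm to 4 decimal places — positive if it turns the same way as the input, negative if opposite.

Stage 1 [61T→71T]: ω = 2760.0000×61/71 = 2371.2676 rpm, dir flips to −; running = −2371.2676
Stage 2 [36T→36T]: ω = 2371.2676×36/36 = 2371.2676 rpm, dir flips to +; running = +2371.2676
Stage 3 [30T→25T]: ω = 2371.2676×30/25 = 2845.5211 rpm, dir flips to −; running = −2845.5211
Stage 4 [30T→73T]: ω = 2845.5211×30/73 = 1169.3922 rpm, dir flips to +; running = +1169.3922

+1169.3922 rpm (same as input, |ω| = 1169.3922 rpm)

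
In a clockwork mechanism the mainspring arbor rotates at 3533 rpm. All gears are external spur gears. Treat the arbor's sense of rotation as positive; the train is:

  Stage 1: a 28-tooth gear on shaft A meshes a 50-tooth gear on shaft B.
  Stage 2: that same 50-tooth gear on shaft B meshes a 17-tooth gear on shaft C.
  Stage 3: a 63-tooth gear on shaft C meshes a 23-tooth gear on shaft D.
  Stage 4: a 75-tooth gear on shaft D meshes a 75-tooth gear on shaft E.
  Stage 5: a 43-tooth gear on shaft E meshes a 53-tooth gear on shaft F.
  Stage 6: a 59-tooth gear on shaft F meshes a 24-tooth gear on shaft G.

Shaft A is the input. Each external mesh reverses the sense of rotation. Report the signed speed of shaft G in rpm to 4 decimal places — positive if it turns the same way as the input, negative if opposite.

+31790.6067 rpm (same as input, |ω| = 31790.6067 rpm)

Stage 1 [28T→50T]: ω = 3533.0000×28/50 = 1978.4800 rpm, dir flips to −; running = −1978.4800
Stage 2 [50T→17T]: ω = 1978.4800×50/17 = 5819.0588 rpm, dir flips to +; running = +5819.0588
Stage 3 [63T→23T]: ω = 5819.0588×63/23 = 15939.1611 rpm, dir flips to −; running = −15939.1611
Stage 4 [75T→75T]: ω = 15939.1611×75/75 = 15939.1611 rpm, dir flips to +; running = +15939.1611
Stage 5 [43T→53T]: ω = 15939.1611×43/53 = 12931.7722 rpm, dir flips to −; running = −12931.7722
Stage 6 [59T→24T]: ω = 12931.7722×59/24 = 31790.6067 rpm, dir flips to +; running = +31790.6067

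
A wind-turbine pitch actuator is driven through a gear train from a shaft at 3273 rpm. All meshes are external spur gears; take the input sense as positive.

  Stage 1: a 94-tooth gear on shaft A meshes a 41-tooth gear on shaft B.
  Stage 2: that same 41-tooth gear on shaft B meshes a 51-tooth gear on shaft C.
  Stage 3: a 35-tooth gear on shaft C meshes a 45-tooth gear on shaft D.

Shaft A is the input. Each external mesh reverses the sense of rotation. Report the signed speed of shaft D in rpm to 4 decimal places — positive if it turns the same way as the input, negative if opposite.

-4692.0131 rpm (opposite to input, |ω| = 4692.0131 rpm)

Stage 1 [94T→41T]: ω = 3273.0000×94/41 = 7503.9512 rpm, dir flips to −; running = −7503.9512
Stage 2 [41T→51T]: ω = 7503.9512×41/51 = 6032.5882 rpm, dir flips to +; running = +6032.5882
Stage 3 [35T→45T]: ω = 6032.5882×35/45 = 4692.0131 rpm, dir flips to −; running = −4692.0131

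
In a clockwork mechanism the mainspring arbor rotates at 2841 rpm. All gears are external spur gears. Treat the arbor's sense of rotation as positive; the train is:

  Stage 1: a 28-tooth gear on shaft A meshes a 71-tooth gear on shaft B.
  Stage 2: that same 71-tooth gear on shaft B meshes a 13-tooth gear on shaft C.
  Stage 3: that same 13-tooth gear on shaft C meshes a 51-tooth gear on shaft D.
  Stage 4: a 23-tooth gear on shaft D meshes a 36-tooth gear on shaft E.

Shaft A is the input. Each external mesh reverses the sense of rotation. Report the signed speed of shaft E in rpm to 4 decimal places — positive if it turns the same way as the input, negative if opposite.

Stage 1 [28T→71T]: ω = 2841.0000×28/71 = 1120.3944 rpm, dir flips to −; running = −1120.3944
Stage 2 [71T→13T]: ω = 1120.3944×71/13 = 6119.0769 rpm, dir flips to +; running = +6119.0769
Stage 3 [13T→51T]: ω = 6119.0769×13/51 = 1559.7647 rpm, dir flips to −; running = −1559.7647
Stage 4 [23T→36T]: ω = 1559.7647×23/36 = 996.5163 rpm, dir flips to +; running = +996.5163

+996.5163 rpm (same as input, |ω| = 996.5163 rpm)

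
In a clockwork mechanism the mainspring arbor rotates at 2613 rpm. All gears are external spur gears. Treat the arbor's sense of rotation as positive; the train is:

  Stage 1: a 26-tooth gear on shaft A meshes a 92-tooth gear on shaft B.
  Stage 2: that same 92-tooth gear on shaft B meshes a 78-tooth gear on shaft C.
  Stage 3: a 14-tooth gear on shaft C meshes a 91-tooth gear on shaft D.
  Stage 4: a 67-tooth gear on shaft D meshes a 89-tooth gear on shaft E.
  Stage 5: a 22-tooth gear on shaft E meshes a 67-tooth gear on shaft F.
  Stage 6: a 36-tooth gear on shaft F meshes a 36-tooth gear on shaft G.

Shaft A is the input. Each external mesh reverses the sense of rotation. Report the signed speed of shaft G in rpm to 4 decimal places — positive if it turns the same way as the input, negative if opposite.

Stage 1 [26T→92T]: ω = 2613.0000×26/92 = 738.4565 rpm, dir flips to −; running = −738.4565
Stage 2 [92T→78T]: ω = 738.4565×92/78 = 871.0000 rpm, dir flips to +; running = +871.0000
Stage 3 [14T→91T]: ω = 871.0000×14/91 = 134.0000 rpm, dir flips to −; running = −134.0000
Stage 4 [67T→89T]: ω = 134.0000×67/89 = 100.8764 rpm, dir flips to +; running = +100.8764
Stage 5 [22T→67T]: ω = 100.8764×22/67 = 33.1236 rpm, dir flips to −; running = −33.1236
Stage 6 [36T→36T]: ω = 33.1236×36/36 = 33.1236 rpm, dir flips to +; running = +33.1236

+33.1236 rpm (same as input, |ω| = 33.1236 rpm)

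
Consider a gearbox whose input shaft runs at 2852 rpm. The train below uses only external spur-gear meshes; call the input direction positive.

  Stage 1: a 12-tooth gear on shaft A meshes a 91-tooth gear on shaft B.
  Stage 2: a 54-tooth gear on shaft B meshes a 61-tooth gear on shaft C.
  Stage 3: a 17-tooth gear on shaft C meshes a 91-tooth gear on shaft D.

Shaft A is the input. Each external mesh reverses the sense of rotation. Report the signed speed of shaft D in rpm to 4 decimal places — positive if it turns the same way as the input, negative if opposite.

-62.1958 rpm (opposite to input, |ω| = 62.1958 rpm)

Stage 1 [12T→91T]: ω = 2852.0000×12/91 = 376.0879 rpm, dir flips to −; running = −376.0879
Stage 2 [54T→61T]: ω = 376.0879×54/61 = 332.9303 rpm, dir flips to +; running = +332.9303
Stage 3 [17T→91T]: ω = 332.9303×17/91 = 62.1958 rpm, dir flips to −; running = −62.1958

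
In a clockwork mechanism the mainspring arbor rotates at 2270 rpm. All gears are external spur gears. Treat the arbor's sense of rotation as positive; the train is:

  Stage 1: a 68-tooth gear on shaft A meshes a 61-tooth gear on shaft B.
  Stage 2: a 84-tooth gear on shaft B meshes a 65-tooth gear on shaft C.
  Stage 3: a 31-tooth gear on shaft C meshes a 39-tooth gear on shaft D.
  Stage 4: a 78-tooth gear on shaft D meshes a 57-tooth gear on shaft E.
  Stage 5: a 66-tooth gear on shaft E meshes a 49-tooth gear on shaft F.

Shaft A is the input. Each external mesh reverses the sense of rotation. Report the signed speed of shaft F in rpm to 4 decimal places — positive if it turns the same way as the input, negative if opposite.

-4791.1035 rpm (opposite to input, |ω| = 4791.1035 rpm)

Stage 1 [68T→61T]: ω = 2270.0000×68/61 = 2530.4918 rpm, dir flips to −; running = −2530.4918
Stage 2 [84T→65T]: ω = 2530.4918×84/65 = 3270.1740 rpm, dir flips to +; running = +3270.1740
Stage 3 [31T→39T]: ω = 3270.1740×31/39 = 2599.3691 rpm, dir flips to −; running = −2599.3691
Stage 4 [78T→57T]: ω = 2599.3691×78/57 = 3557.0314 rpm, dir flips to +; running = +3557.0314
Stage 5 [66T→49T]: ω = 3557.0314×66/49 = 4791.1035 rpm, dir flips to −; running = −4791.1035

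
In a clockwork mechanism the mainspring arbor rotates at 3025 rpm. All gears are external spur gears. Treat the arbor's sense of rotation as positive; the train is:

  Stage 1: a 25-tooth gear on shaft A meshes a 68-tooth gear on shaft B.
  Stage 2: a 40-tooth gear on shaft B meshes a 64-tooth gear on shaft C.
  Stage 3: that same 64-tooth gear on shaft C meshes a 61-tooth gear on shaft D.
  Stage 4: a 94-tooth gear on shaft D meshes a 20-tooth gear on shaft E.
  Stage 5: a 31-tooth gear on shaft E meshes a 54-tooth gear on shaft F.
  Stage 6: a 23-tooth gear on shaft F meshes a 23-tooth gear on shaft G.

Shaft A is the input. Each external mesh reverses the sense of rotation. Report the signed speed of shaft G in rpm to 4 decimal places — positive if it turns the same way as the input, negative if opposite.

+1967.6707 rpm (same as input, |ω| = 1967.6707 rpm)

Stage 1 [25T→68T]: ω = 3025.0000×25/68 = 1112.1324 rpm, dir flips to −; running = −1112.1324
Stage 2 [40T→64T]: ω = 1112.1324×40/64 = 695.0827 rpm, dir flips to +; running = +695.0827
Stage 3 [64T→61T]: ω = 695.0827×64/61 = 729.2671 rpm, dir flips to −; running = −729.2671
Stage 4 [94T→20T]: ω = 729.2671×94/20 = 3427.5554 rpm, dir flips to +; running = +3427.5554
Stage 5 [31T→54T]: ω = 3427.5554×31/54 = 1967.6707 rpm, dir flips to −; running = −1967.6707
Stage 6 [23T→23T]: ω = 1967.6707×23/23 = 1967.6707 rpm, dir flips to +; running = +1967.6707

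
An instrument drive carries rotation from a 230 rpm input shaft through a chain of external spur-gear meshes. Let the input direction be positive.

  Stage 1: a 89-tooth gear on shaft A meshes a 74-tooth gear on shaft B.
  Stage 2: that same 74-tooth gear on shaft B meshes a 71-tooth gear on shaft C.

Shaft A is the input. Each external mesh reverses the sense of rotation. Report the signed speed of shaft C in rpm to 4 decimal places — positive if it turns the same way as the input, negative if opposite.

Stage 1 [89T→74T]: ω = 230.0000×89/74 = 276.6216 rpm, dir flips to −; running = −276.6216
Stage 2 [74T→71T]: ω = 276.6216×74/71 = 288.3099 rpm, dir flips to +; running = +288.3099

+288.3099 rpm (same as input, |ω| = 288.3099 rpm)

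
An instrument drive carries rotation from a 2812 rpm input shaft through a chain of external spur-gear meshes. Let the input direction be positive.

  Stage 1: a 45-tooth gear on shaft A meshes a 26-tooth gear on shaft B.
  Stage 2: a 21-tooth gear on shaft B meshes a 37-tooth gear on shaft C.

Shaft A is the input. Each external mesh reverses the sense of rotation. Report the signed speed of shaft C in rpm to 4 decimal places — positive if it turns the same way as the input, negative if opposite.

Stage 1 [45T→26T]: ω = 2812.0000×45/26 = 4866.9231 rpm, dir flips to −; running = −4866.9231
Stage 2 [21T→37T]: ω = 4866.9231×21/37 = 2762.3077 rpm, dir flips to +; running = +2762.3077

+2762.3077 rpm (same as input, |ω| = 2762.3077 rpm)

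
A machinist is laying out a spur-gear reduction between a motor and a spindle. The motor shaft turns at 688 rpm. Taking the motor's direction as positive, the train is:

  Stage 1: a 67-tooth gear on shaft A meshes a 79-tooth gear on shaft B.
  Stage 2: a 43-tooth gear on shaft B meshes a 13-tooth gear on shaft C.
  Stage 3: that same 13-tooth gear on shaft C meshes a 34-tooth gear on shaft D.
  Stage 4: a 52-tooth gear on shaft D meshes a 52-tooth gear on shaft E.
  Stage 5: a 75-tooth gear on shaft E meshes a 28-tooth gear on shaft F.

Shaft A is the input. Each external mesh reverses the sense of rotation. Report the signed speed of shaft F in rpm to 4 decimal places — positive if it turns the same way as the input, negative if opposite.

Stage 1 [67T→79T]: ω = 688.0000×67/79 = 583.4937 rpm, dir flips to −; running = −583.4937
Stage 2 [43T→13T]: ω = 583.4937×43/13 = 1930.0175 rpm, dir flips to +; running = +1930.0175
Stage 3 [13T→34T]: ω = 1930.0175×13/34 = 737.9479 rpm, dir flips to −; running = −737.9479
Stage 4 [52T→52T]: ω = 737.9479×52/52 = 737.9479 rpm, dir flips to +; running = +737.9479
Stage 5 [75T→28T]: ω = 737.9479×75/28 = 1976.6461 rpm, dir flips to −; running = −1976.6461

-1976.6461 rpm (opposite to input, |ω| = 1976.6461 rpm)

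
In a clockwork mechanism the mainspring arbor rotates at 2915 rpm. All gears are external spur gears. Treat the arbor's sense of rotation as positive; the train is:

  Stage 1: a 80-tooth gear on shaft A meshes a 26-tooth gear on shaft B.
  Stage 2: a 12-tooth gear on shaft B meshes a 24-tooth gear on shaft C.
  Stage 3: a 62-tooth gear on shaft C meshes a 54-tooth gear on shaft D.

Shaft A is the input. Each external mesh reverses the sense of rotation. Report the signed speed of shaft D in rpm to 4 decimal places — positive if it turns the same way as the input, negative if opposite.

-5149.0028 rpm (opposite to input, |ω| = 5149.0028 rpm)

Stage 1 [80T→26T]: ω = 2915.0000×80/26 = 8969.2308 rpm, dir flips to −; running = −8969.2308
Stage 2 [12T→24T]: ω = 8969.2308×12/24 = 4484.6154 rpm, dir flips to +; running = +4484.6154
Stage 3 [62T→54T]: ω = 4484.6154×62/54 = 5149.0028 rpm, dir flips to −; running = −5149.0028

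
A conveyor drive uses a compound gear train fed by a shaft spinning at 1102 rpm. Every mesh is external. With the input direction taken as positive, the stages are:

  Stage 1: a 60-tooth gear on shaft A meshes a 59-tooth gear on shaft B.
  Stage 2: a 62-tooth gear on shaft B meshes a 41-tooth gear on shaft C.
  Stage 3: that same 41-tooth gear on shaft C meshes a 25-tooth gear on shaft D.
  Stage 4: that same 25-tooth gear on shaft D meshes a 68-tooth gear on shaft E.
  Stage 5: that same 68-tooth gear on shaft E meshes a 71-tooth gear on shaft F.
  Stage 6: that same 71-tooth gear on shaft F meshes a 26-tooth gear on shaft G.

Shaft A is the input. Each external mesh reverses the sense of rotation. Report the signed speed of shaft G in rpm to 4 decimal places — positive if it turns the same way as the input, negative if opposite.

+2672.3859 rpm (same as input, |ω| = 2672.3859 rpm)

Stage 1 [60T→59T]: ω = 1102.0000×60/59 = 1120.6780 rpm, dir flips to −; running = −1120.6780
Stage 2 [62T→41T]: ω = 1120.6780×62/41 = 1694.6838 rpm, dir flips to +; running = +1694.6838
Stage 3 [41T→25T]: ω = 1694.6838×41/25 = 2779.2814 rpm, dir flips to −; running = −2779.2814
Stage 4 [25T→68T]: ω = 2779.2814×25/68 = 1021.7946 rpm, dir flips to +; running = +1021.7946
Stage 5 [68T→71T]: ω = 1021.7946×68/71 = 978.6202 rpm, dir flips to −; running = −978.6202
Stage 6 [71T→26T]: ω = 978.6202×71/26 = 2672.3859 rpm, dir flips to +; running = +2672.3859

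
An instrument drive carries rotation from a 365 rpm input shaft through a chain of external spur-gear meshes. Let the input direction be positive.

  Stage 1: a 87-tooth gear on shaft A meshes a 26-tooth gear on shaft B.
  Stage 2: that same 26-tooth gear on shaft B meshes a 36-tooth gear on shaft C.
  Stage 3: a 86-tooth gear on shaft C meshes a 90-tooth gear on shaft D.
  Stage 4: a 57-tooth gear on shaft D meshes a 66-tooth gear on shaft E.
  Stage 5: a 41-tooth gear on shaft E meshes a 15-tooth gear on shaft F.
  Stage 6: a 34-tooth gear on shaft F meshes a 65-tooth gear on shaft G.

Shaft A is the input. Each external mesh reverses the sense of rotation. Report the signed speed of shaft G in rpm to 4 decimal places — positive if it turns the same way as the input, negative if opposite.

+1040.7697 rpm (same as input, |ω| = 1040.7697 rpm)

Stage 1 [87T→26T]: ω = 365.0000×87/26 = 1221.3462 rpm, dir flips to −; running = −1221.3462
Stage 2 [26T→36T]: ω = 1221.3462×26/36 = 882.0833 rpm, dir flips to +; running = +882.0833
Stage 3 [86T→90T]: ω = 882.0833×86/90 = 842.8796 rpm, dir flips to −; running = −842.8796
Stage 4 [57T→66T]: ω = 842.8796×57/66 = 727.9415 rpm, dir flips to +; running = +727.9415
Stage 5 [41T→15T]: ω = 727.9415×41/15 = 1989.7068 rpm, dir flips to −; running = −1989.7068
Stage 6 [34T→65T]: ω = 1989.7068×34/65 = 1040.7697 rpm, dir flips to +; running = +1040.7697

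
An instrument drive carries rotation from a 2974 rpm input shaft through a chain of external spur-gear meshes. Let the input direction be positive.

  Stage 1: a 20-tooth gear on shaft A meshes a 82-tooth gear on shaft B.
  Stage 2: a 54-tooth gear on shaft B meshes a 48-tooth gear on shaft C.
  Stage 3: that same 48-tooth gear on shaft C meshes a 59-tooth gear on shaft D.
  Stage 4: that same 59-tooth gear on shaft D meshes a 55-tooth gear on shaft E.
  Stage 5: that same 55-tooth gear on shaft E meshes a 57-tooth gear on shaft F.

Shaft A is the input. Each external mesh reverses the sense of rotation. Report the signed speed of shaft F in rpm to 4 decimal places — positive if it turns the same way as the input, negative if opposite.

-687.1887 rpm (opposite to input, |ω| = 687.1887 rpm)

Stage 1 [20T→82T]: ω = 2974.0000×20/82 = 725.3659 rpm, dir flips to −; running = −725.3659
Stage 2 [54T→48T]: ω = 725.3659×54/48 = 816.0366 rpm, dir flips to +; running = +816.0366
Stage 3 [48T→59T]: ω = 816.0366×48/59 = 663.8942 rpm, dir flips to −; running = −663.8942
Stage 4 [59T→55T]: ω = 663.8942×59/55 = 712.1774 rpm, dir flips to +; running = +712.1774
Stage 5 [55T→57T]: ω = 712.1774×55/57 = 687.1887 rpm, dir flips to −; running = −687.1887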